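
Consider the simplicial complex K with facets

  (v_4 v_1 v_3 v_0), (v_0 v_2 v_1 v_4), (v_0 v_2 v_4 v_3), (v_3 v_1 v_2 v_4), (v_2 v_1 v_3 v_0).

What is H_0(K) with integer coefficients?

H_0 ≅ Z.

Take the total order v_0 < v_1 < v_2 < v_3 < v_4 on the vertex set. Then K (dimension 3) consists of the simplices:

  0-simplices (5): [v_0], [v_1], [v_2], [v_3], [v_4]
  1-simplices (10): [v_0,v_1], [v_0,v_2], [v_0,v_3], [v_0,v_4], [v_1,v_2], [v_1,v_3], [v_1,v_4], [v_2,v_3], [v_2,v_4], [v_3,v_4]
  2-simplices (10): [v_0,v_1,v_2], [v_0,v_1,v_3], [v_0,v_1,v_4], [v_0,v_2,v_3], [v_0,v_2,v_4], [v_0,v_3,v_4], [v_1,v_2,v_3], [v_1,v_2,v_4], [v_1,v_3,v_4], [v_2,v_3,v_4]
  3-simplices (5): [v_0,v_1,v_2,v_3], [v_0,v_1,v_2,v_4], [v_0,v_1,v_3,v_4], [v_0,v_2,v_3,v_4], [v_1,v_2,v_3,v_4]

Hence C_0 ≅ Z^5, C_1 ≅ Z^10, C_2 ≅ Z^10, C_3 ≅ Z^5.

∂_1: C_1 → C_0 sends each edge [p,q] (with p < q) to q − p.
The 5×10 boundary matrix has rank 4 and Smith normal form diag(1,1,1,1).

Boundary ∂_2: C_2 → C_1 acts by ∂[p,q,r] = [q,r] − [p,r] + [p,q]. For instance
  ∂[v_0,v_1,v_4] = [v_1,v_4] − [v_0,v_4] + [v_0,v_1],
  ∂[v_0,v_1,v_2] = [v_1,v_2] − [v_0,v_2] + [v_0,v_1].
This gives a 10×10 integer matrix of rank 6; reducing to Smith normal form yields diagonal entries (1,1,1,1,1,1).

Boundary ∂_3: C_3 → C_2 sends each 3-simplex σ to the alternating sum Σ_i (−1)^i (σ with its i-th vertex removed). For instance
  ∂[v_0,v_1,v_2,v_4] = [v_1,v_2,v_4] − [v_0,v_2,v_4] + [v_0,v_1,v_4] − [v_0,v_1,v_2],
  ∂[v_0,v_2,v_3,v_4] = [v_2,v_3,v_4] − [v_0,v_3,v_4] + [v_0,v_2,v_4] − [v_0,v_2,v_3].
This gives a 10×5 integer matrix of rank 4; reducing to Smith normal form yields diagonal entries (1,1,1,1).

Reading off H_k = ker ∂_k / im ∂_{k+1}:

  H_0: rank C_0 − rank ∂_1 = 5 − 4 = 1, and the invariant factors of ∂_1 are all 1, so H_0 = Z.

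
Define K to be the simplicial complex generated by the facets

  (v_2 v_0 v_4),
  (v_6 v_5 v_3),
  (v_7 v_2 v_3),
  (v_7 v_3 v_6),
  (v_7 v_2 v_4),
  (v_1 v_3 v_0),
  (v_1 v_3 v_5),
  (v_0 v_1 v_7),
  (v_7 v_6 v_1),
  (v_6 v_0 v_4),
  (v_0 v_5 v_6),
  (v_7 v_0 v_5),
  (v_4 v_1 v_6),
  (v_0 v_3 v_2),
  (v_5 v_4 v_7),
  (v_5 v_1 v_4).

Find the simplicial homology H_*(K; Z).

Take the total order v_0 < v_1 < v_2 < v_3 < v_4 < v_5 < v_6 < v_7 on the vertex set. Then K (dimension 2) consists of the simplices:

  0-simplices (8): [v_0], [v_1], [v_2], [v_3], [v_4], [v_5], [v_6], [v_7]
  1-simplices (24): (24 of them)
  2-simplices (16): (16 of them)

giving chain groups C_0 ≅ Z^8, C_1 ≅ Z^24, C_2 ≅ Z^16.

∂_1: C_1 → C_0 is given by ∂[p,q] = [q] − [p]. For instance
  ∂[v_1,v_3] = [v_3] − [v_1].
This gives a 8×24 integer matrix of rank 7; reducing to Smith normal form yields diagonal entries (1,1,1,1,1,1,1).

The boundary map ∂_2: C_2 → C_1 maps a triangle to the signed sum of its edges. For instance
  ∂[v_1,v_3,v_5] = [v_3,v_5] − [v_1,v_5] + [v_1,v_3],
  ∂[v_2,v_4,v_7] = [v_4,v_7] − [v_2,v_7] + [v_2,v_4].
As a 24×16 matrix over Z this has rank 15, with invariant factors (1,1,1,1,1,1,1,1,1,1,1,1,1,1,1).

Reading off H_k = ker ∂_k / im ∂_{k+1}:

  H_0: rank C_0 − rank ∂_1 = 8 − 7 = 1, and the invariant factors of ∂_1 are all 1, so H_0 ≅ Z.
  H_1: rank ker ∂_1 − rank ∂_2 = (24 − 7) − 15 = 2, and the invariant factors of ∂_2 are all 1, so H_1 ≅ Z^2.
  H_2: rank ker ∂_2 − rank ∂_3 = (16 − 15) − 0 = 1, and there is no ∂_3, so H_2 ≅ Z.

As a check, the Euler characteristic is 8 − 24 + 16 = 0, which agrees with 1 − 2 + 1 = 0.
(K is a triangulation of the torus T^2.)

H_0 = Z,  H_1 = Z^2,  H_2 = Z.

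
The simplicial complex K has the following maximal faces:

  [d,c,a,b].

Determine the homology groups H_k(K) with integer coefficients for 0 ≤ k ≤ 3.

H_0 ≅ Z,  H_1 = 0,  H_2 = 0,  H_3 = 0.

Take the total order a < b < c < d on the vertex set. Then K (dimension 3) consists of the simplices:

  0-simplices (4): a, b, c, d
  1-simplices (6): ab, ac, ad, bc, bd, cd
  2-simplices (4): abc, abd, acd, bcd
  3-simplices (1): abcd

so the chain groups are C_0 ≅ Z^4, C_1 ≅ Z^6, C_2 ≅ Z^4, C_3 ≅ Z^1.

∂_1: C_1 → C_0 is given by ∂[p,q] = [q] − [p].
This gives a 4×6 integer matrix of rank 3; reducing to Smith normal form yields diagonal entries (1,1,1).

The boundary map ∂_2: C_2 → C_1 maps a triangle to the signed sum of its edges. For instance
  ∂bcd = cd − bd + bc,
  ∂acd = cd − ad + ac.
The 6×4 boundary matrix has rank 3 and Smith normal form diag(1,1,1).

The boundary map ∂_3: C_3 → C_2 sends each 3-simplex σ to the alternating sum Σ_i (−1)^i (σ with its i-th vertex removed). For instance
  ∂abcd = bcd − acd + abd − abc.
As a 4×1 matrix over Z this has rank 1, with invariant factors (1).

From H_k ≅ ker(∂_k) / im(∂_{k+1}) we obtain:

  H_0: rank C_0 − rank ∂_1 = 4 − 3 = 1, and the invariant factors of ∂_1 are all 1, so H_0 ≅ Z.
  H_1: rank ker ∂_1 − rank ∂_2 = (6 − 3) − 3 = 0, and the invariant factors of ∂_2 are all 1, so H_1 ≅ 0.
  H_2: rank ker ∂_2 − rank ∂_3 = (4 − 3) − 1 = 0, and the invariant factors of ∂_3 are all 1, so H_2 ≅ 0.
  H_3: rank ker ∂_3 − rank ∂_4 = (1 − 1) − 0 = 0, and there is no ∂_4, so H_3 ≅ 0.

As a check, the Euler characteristic is 4 − 6 + 4 − 1 = 1, which agrees with 1 − 0 + 0 − 0 = 1.
(K is a triangulation of the 3-simplex.)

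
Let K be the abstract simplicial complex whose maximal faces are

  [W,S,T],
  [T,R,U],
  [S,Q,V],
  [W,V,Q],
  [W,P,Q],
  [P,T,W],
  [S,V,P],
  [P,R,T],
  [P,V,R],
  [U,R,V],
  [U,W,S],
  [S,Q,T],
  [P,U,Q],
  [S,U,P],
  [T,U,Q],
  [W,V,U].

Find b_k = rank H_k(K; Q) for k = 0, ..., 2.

K has 8 vertices, 24 edges, 16 triangles.
rank ∂_0 = 0, rank ∂_1 = 7 ⇒ b_0 = 8 − 0 − 7 = 1; all invariant factors of ∂_1 are 1 so no torsion. So H_0 ≅ Z.
rank ∂_1 = 7, rank ∂_2 = 15 ⇒ b_1 = 24 − 7 − 15 = 2; all invariant factors of ∂_2 are 1 so no torsion. So H_1 ≅ Z^2.
rank ∂_2 = 15, rank ∂_3 = 0 ⇒ b_2 = 16 − 15 − 0 = 1. So H_2 ≅ Z.

b_0 = 1, b_1 = 2, b_2 = 1.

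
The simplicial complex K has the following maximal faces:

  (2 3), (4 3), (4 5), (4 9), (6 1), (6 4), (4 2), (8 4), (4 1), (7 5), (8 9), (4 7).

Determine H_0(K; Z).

H_0 ≅ Z.

Order the vertices as 1 < 2 < 3 < 4 < 5 < 6 < 7 < 8 < 9. Listing each simplex with vertices in this order, K has dimension 1 with simplices:

  0-simplices (9): [1], [2], [3], [4], [5], [6], [7], [8], [9]
  1-simplices (12): [1,4], [1,6], [2,3], [2,4], [3,4], [4,5], [4,6], [4,7], [4,8], [4,9], [5,7], [8,9]

Hence C_0 ≅ Z^9, C_1 ≅ Z^12.

The boundary map ∂_1: C_1 → C_0 maps an edge to its endpoints' difference, ∂[p,q] = q − p. For instance
  ∂[1,6] = [6] − [1].
The 9×12 boundary matrix has rank 8 and Smith normal form diag(1,1,1,1,1,1,1,1).

Computing H_k = (kernel of ∂_k) / (image of ∂_{k+1}):

  H_0: rank C_0 − rank ∂_1 = 9 − 8 = 1, and the invariant factors of ∂_1 are all 1, so H_0 ≅ Z.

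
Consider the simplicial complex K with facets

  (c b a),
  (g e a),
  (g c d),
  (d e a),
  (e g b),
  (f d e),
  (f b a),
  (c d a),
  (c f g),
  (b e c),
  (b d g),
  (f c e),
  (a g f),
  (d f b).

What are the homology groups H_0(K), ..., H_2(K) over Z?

We work with the vertex ordering a < b < c < d < e < f < g. The simplices of K, each written with vertices in increasing order, are:

  0-simplices (7): a, b, c, d, e, f, g
  1-simplices (21): ab, ac, ad, ae, af, ag, bc, bd, be, bf, bg, cd, ce, cf, cg, de, df, dg, ef, eg, fg
  2-simplices (14): abc, abf, acd, ade, aeg, afg, bce, bdf, bdg, beg, cdg, cef, cfg, def

Hence C_0 ≅ Z^7, C_1 ≅ Z^21, C_2 ≅ Z^14.

Boundary ∂_1: C_1 → C_0 is given by ∂[p,q] = [q] − [p].
The resulting 7×21 matrix has rank 6, and its Smith normal form has invariant factors (1,1,1,1,1,1).

Boundary ∂_2: C_2 → C_1 acts by ∂[p,q,r] = [q,r] − [p,r] + [p,q]. For instance
  ∂aeg = eg − ag + ae,
  ∂bce = ce − be + bc.
The resulting 21×14 matrix has rank 13, and its Smith normal form has invariant factors (1,1,1,1,1,1,1,1,1,1,1,1,1).

Reading off H_k = ker ∂_k / im ∂_{k+1}:

  H_0: rank C_0 − rank ∂_1 = 7 − 6 = 1, and the invariant factors of ∂_1 are all 1, so H_0 = Z.
  H_1: rank ker ∂_1 − rank ∂_2 = (21 − 6) − 13 = 2, and the invariant factors of ∂_2 are all 1, so H_1 = Z^2.
  H_2: rank ker ∂_2 − rank ∂_3 = (14 − 13) − 0 = 1, and there is no ∂_3, so H_2 = Z.

H_0 ≅ Z,  H_1 ≅ Z^2,  H_2 ≅ Z.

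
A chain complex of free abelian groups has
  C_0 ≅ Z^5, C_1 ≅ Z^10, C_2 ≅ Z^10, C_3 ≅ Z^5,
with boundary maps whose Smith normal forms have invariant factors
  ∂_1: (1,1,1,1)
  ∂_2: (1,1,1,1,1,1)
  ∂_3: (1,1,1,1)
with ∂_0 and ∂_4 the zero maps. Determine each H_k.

H_0: b_0 = 5 − 0 − 4 = 1; torsion from ∂_1 factors > 1: none. So H_0 ≅ Z.
H_1: b_1 = 10 − 4 − 6 = 0; torsion from ∂_2 factors > 1: none. So H_1 ≅ 0.
H_2: b_2 = 10 − 6 − 4 = 0; torsion from ∂_3 factors > 1: none. So H_2 ≅ 0.
H_3: b_3 = 5 − 4 − 0 = 1; torsion from ∂_4 factors > 1: none. So H_3 ≅ Z.

H_0 ≅ Z,  H_1 = 0,  H_2 = 0,  H_3 ≅ Z.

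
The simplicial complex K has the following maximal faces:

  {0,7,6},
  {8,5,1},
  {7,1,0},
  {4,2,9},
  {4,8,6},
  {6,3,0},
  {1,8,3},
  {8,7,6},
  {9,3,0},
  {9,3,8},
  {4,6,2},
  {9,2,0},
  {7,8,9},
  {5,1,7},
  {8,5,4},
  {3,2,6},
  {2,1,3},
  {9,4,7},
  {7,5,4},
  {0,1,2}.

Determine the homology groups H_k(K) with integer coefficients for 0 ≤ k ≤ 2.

H_0 = Z,  H_1 = Z ⊕ Z_2,  H_2 = 0.

Order the vertices as 0 < 1 < 2 < 3 < 4 < 5 < 6 < 7 < 8 < 9. Listing each simplex with vertices in this order, K has dimension 2 with simplices:

  0-simplices (10): [0], [1], [2], [3], [4], [5], [6], [7], [8], [9]
  1-simplices (30): (30 of them)
  2-simplices (20): (20 of them)

giving chain groups C_0 ≅ Z^10, C_1 ≅ Z^30, C_2 ≅ Z^20.

The boundary map ∂_1: C_1 → C_0 maps an edge to its endpoints' difference, ∂[p,q] = q − p.
This gives a 10×30 integer matrix of rank 9; reducing to Smith normal form yields diagonal entries (1,1,1,1,1,1,1,1,1).

Boundary ∂_2: C_2 → C_1 sends each 2-simplex [p,q,r] to [q,r] − [p,r] + [p,q]. For instance
  ∂[1,3,8] = [3,8] − [1,8] + [1,3],
  ∂[3,8,9] = [8,9] − [3,9] + [3,8].
The 30×20 boundary matrix has rank 20 and Smith normal form diag(1,1,1,1,1,1,1,1,1,1,1,1,1,1,1,1,1,1,1,2).

Reading off H_k = ker ∂_k / im ∂_{k+1}:

  H_0: rank C_0 − rank ∂_1 = 10 − 9 = 1, and the invariant factors of ∂_1 are all 1, so H_0 ≅ Z.
  H_1: rank ker ∂_1 − rank ∂_2 = (30 − 9) − 20 = 1, and ∂_2 has invariant factor 2 > 1, so H_1 ≅ Z ⊕ Z_2.
  H_2: rank ker ∂_2 − rank ∂_3 = (20 − 20) − 0 = 0, and there is no ∂_3, so H_2 ≅ 0.

(K is a triangulation of the Klein bottle.)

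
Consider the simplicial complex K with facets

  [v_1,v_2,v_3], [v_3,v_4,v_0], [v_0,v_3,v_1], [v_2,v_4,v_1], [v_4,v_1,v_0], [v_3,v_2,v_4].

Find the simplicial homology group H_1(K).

Order the vertices as v_0 < v_1 < v_2 < v_3 < v_4. Listing each simplex with vertices in this order, K has dimension 2 with simplices:

  0-simplices (5): [v_0], [v_1], [v_2], [v_3], [v_4]
  1-simplices (9): [v_0,v_1], [v_0,v_3], [v_0,v_4], [v_1,v_2], [v_1,v_3], [v_1,v_4], [v_2,v_3], [v_2,v_4], [v_3,v_4]
  2-simplices (6): [v_0,v_1,v_3], [v_0,v_1,v_4], [v_0,v_3,v_4], [v_1,v_2,v_3], [v_1,v_2,v_4], [v_2,v_3,v_4]

giving chain groups C_0 ≅ Z^5, C_1 ≅ Z^9, C_2 ≅ Z^6.

∂_1: C_1 → C_0 maps an edge to its endpoints' difference, ∂[p,q] = q − p. For instance
  ∂[v_2,v_4] = [v_4] − [v_2].
As a 5×9 matrix over Z this has rank 4, with invariant factors (1,1,1,1).

Boundary ∂_2: C_2 → C_1 sends each 2-simplex [p,q,r] to [q,r] − [p,r] + [p,q]. For instance
  ∂[v_0,v_1,v_3] = [v_1,v_3] − [v_0,v_3] + [v_0,v_1],
  ∂[v_2,v_3,v_4] = [v_3,v_4] − [v_2,v_4] + [v_2,v_3].
This gives a 9×6 integer matrix of rank 5; reducing to Smith normal form yields diagonal entries (1,1,1,1,1).

Now H_k = ker ∂_k / im ∂_{k+1}, so:

  H_1: rank ker ∂_1 − rank ∂_2 = (9 − 4) − 5 = 0, and the invariant factors of ∂_2 are all 1, so H_1 ≅ 0.

(K is a triangulation of the 2-sphere S^2.)

H_1 ≅ 0.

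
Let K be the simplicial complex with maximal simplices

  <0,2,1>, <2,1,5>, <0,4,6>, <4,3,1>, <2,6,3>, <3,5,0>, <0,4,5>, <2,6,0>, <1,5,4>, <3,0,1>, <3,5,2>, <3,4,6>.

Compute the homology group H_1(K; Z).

H_1 ≅ Z/2.

Fix the vertex order 0 < 1 < 2 < 3 < 4 < 5 < 6 and write every simplex with vertices in increasing order. Then dim K = 2 and the simplices of K are:

  0-simplices (7): [0], [1], [2], [3], [4], [5], [6]
  1-simplices (18): [0,1], [0,2], [0,3], [0,4], [0,5], [0,6], [1,2], [1,3], [1,4], [1,5], [2,3], [2,5], [2,6], [3,4], [3,5], [3,6], [4,5], [4,6]
  2-simplices (12): [0,1,2], [0,1,3], [0,2,6], [0,3,5], [0,4,5], [0,4,6], [1,2,5], [1,3,4], [1,4,5], [2,3,5], [2,3,6], [3,4,6]

so the chain groups are C_0 ≅ Z^7, C_1 ≅ Z^18, C_2 ≅ Z^12.

∂_1: C_1 → C_0 maps an edge to its endpoints' difference, ∂[p,q] = q − p.
The 7×18 boundary matrix has rank 6 and Smith normal form diag(1,1,1,1,1,1).

∂_2: C_2 → C_1 acts by ∂[p,q,r] = [q,r] − [p,r] + [p,q]. For instance
  ∂[1,2,5] = [2,5] − [1,5] + [1,2],
  ∂[1,4,5] = [4,5] − [1,5] + [1,4].
The resulting 18×12 matrix has rank 12, and its Smith normal form has invariant factors (1,1,1,1,1,1,1,1,1,1,1,2).

Computing H_k = (kernel of ∂_k) / (image of ∂_{k+1}):

  H_1: rank ker ∂_1 − rank ∂_2 = (18 − 6) − 12 = 0, and ∂_2 has invariant factor 2 > 1, so H_1 = Z/2.

(K is a triangulation of the real projective plane RP^2.)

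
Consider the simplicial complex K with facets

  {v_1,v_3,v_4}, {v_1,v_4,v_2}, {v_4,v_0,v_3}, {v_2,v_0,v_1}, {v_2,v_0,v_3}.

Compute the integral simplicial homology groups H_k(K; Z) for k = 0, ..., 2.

Order the vertices as v_0 < v_1 < v_2 < v_3 < v_4. Listing each simplex with vertices in this order, K has dimension 2 with simplices:

  0-simplices (5): [v_0], [v_1], [v_2], [v_3], [v_4]
  1-simplices (10): [v_0,v_1], [v_0,v_2], [v_0,v_3], [v_0,v_4], [v_1,v_2], [v_1,v_3], [v_1,v_4], [v_2,v_3], [v_2,v_4], [v_3,v_4]
  2-simplices (5): [v_0,v_1,v_2], [v_0,v_2,v_3], [v_0,v_3,v_4], [v_1,v_2,v_4], [v_1,v_3,v_4]

so the chain groups are C_0 ≅ Z^5, C_1 ≅ Z^10, C_2 ≅ Z^5.

Boundary ∂_1: C_1 → C_0 sends each edge [p,q] (with p < q) to q − p. For instance
  ∂[v_0,v_2] = [v_2] − [v_0].
As a 5×10 matrix over Z this has rank 4, with invariant factors (1,1,1,1).

The boundary map ∂_2: C_2 → C_1 acts by ∂[p,q,r] = [q,r] − [p,r] + [p,q]. For instance
  ∂[v_0,v_3,v_4] = [v_3,v_4] − [v_0,v_4] + [v_0,v_3],
  ∂[v_1,v_2,v_4] = [v_2,v_4] − [v_1,v_4] + [v_1,v_2].
This gives a 10×5 integer matrix of rank 5; reducing to Smith normal form yields diagonal entries (1,1,1,1,1).

Computing H_k = (kernel of ∂_k) / (image of ∂_{k+1}):

  H_0: rank C_0 − rank ∂_1 = 5 − 4 = 1, and the invariant factors of ∂_1 are all 1, so H_0 ≅ Z.
  H_1: rank ker ∂_1 − rank ∂_2 = (10 − 4) − 5 = 1, and the invariant factors of ∂_2 are all 1, so H_1 ≅ Z.
  H_2: rank ker ∂_2 − rank ∂_3 = (5 − 5) − 0 = 0, and there is no ∂_3, so H_2 ≅ 0.

As a check, the Euler characteristic is 5 − 10 + 5 = 0, which agrees with 1 − 1 + 0 = 0.
(K is a triangulation of the Möbius band.)

H_0 ≅ Z,  H_1 ≅ Z,  H_2 = 0.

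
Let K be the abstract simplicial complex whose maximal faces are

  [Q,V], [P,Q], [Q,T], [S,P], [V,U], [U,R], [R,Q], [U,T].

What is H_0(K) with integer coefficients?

K has 7 vertices, 8 edges.
rank ∂_0 = 0, rank ∂_1 = 6 ⇒ b_0 = 7 − 0 − 6 = 1; all invariant factors of ∂_1 are 1 so no torsion. So H_0 ≅ Z.

H_0 ≅ Z.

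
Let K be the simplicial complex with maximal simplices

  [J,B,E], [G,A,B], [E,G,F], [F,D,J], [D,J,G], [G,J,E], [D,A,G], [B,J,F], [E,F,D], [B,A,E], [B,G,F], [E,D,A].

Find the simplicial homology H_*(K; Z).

We work with the vertex ordering A < B < D < E < F < G < J. The simplices of K, each written with vertices in increasing order, are:

  0-simplices (7): A, B, D, E, F, G, J
  1-simplices (18): AB, AD, AE, AG, BE, BF, BG, BJ, DE, DF, DG, DJ, EF, EG, EJ, FG, FJ, GJ
  2-simplices (12): ABE, ABG, ADE, ADG, BEJ, BFG, BFJ, DEF, DFJ, DGJ, EFG, EGJ

so the chain groups are C_0 ≅ Z^7, C_1 ≅ Z^18, C_2 ≅ Z^12.

Boundary ∂_1: C_1 → C_0 is given by ∂[p,q] = [q] − [p].
The resulting 7×18 matrix has rank 6, and its Smith normal form has invariant factors (1,1,1,1,1,1).

∂_2: C_2 → C_1 sends each 2-simplex [p,q,r] to [q,r] − [p,r] + [p,q]. For instance
  ∂EFG = FG − EG + EF,
  ∂BFJ = FJ − BJ + BF.
This gives a 18×12 integer matrix of rank 12; reducing to Smith normal form yields diagonal entries (1,1,1,1,1,1,1,1,1,1,1,2).

Now H_k = ker ∂_k / im ∂_{k+1}, so:

  H_0: rank C_0 − rank ∂_1 = 7 − 6 = 1, and the invariant factors of ∂_1 are all 1, so H_0 = Z.
  H_1: rank ker ∂_1 − rank ∂_2 = (18 − 6) − 12 = 0, and ∂_2 has invariant factor 2 > 1, so H_1 = Z/2Z.
  H_2: rank ker ∂_2 − rank ∂_3 = (12 − 12) − 0 = 0, and there is no ∂_3, so H_2 = 0.

As a check, the Euler characteristic is 7 − 18 + 12 = 1, which agrees with 1 − 0 + 0 = 1.
(K is a triangulation of the real projective plane RP^2.)

H_0 = Z,  H_1 = Z/2Z,  H_2 = 0.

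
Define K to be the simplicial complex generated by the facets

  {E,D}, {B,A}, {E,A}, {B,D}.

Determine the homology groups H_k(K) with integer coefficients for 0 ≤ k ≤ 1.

Fix the vertex order A < B < D < E and write every simplex with vertices in increasing order. Then dim K = 1 and the simplices of K are:

  0-simplices (4): A, B, D, E
  1-simplices (4): AB, AE, BD, DE

giving chain groups C_0 ≅ Z^4, C_1 ≅ Z^4.

Boundary ∂_1: C_1 → C_0 maps an edge to its endpoints' difference, ∂[p,q] = q − p.
This gives a 4×4 integer matrix of rank 3; reducing to Smith normal form yields diagonal entries (1,1,1).

Reading off H_k = ker ∂_k / im ∂_{k+1}:

  H_0: rank C_0 − rank ∂_1 = 4 − 3 = 1, and the invariant factors of ∂_1 are all 1, so H_0 ≅ Z.
  H_1: rank ker ∂_1 − rank ∂_2 = (4 − 3) − 0 = 1, and there is no ∂_2, so H_1 ≅ Z.

As a check, the Euler characteristic is 4 − 4 = 0, which agrees with 1 − 1 = 0.

H_0 ≅ Z,  H_1 ≅ Z.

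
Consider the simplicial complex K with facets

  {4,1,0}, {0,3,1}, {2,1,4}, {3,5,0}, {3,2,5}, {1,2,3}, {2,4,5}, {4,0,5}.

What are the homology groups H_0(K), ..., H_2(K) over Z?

Order the vertices as 0 < 1 < 2 < 3 < 4 < 5. Listing each simplex with vertices in this order, K has dimension 2 with simplices:

  0-simplices (6): [0], [1], [2], [3], [4], [5]
  1-simplices (12): [0,1], [0,3], [0,4], [0,5], [1,2], [1,3], [1,4], [2,3], [2,4], [2,5], [3,5], [4,5]
  2-simplices (8): [0,1,3], [0,1,4], [0,3,5], [0,4,5], [1,2,3], [1,2,4], [2,3,5], [2,4,5]

so the chain groups are C_0 ≅ Z^6, C_1 ≅ Z^12, C_2 ≅ Z^8.

The boundary map ∂_1: C_1 → C_0 is given by ∂[p,q] = [q] − [p]. For instance
  ∂[1,4] = [4] − [1].
The 6×12 boundary matrix has rank 5 and Smith normal form diag(1,1,1,1,1).

∂_2: C_2 → C_1 maps a triangle to the signed sum of its edges. For instance
  ∂[2,4,5] = [4,5] − [2,5] + [2,4],
  ∂[0,3,5] = [3,5] − [0,5] + [0,3].
This gives a 12×8 integer matrix of rank 7; reducing to Smith normal form yields diagonal entries (1,1,1,1,1,1,1).

Now H_k = ker ∂_k / im ∂_{k+1}, so:

  H_0: rank C_0 − rank ∂_1 = 6 − 5 = 1, and the invariant factors of ∂_1 are all 1, so H_0 ≅ Z.
  H_1: rank ker ∂_1 − rank ∂_2 = (12 − 5) − 7 = 0, and the invariant factors of ∂_2 are all 1, so H_1 ≅ 0.
  H_2: rank ker ∂_2 − rank ∂_3 = (8 − 7) − 0 = 1, and there is no ∂_3, so H_2 ≅ Z.

As a check, the Euler characteristic is 6 − 12 + 8 = 2, which agrees with 1 − 0 + 1 = 2.

H_0 = Z,  H_1 = 0,  H_2 = Z.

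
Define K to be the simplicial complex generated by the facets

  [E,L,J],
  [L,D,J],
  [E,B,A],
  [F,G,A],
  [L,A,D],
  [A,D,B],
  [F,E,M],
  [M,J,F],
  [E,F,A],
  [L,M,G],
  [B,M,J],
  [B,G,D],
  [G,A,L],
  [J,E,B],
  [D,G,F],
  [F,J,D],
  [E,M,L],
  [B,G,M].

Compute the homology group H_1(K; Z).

H_1 = Z × Z/2.

Take the total order A < B < D < E < F < G < J < L < M on the vertex set. Then K (dimension 2) consists of the simplices:

  0-simplices (9): A, B, D, E, F, G, J, L, M
  1-simplices (27): AB, AD, AE, AF, AG, AL, BD, BE, BG, BJ, BM, DF, DG, DJ, DL, EF, EJ, EL, EM, FG, FJ, FM, GL, GM, JL, JM, LM
  2-simplices (18): ABD, ABE, ADL, AEF, AFG, AGL, BDG, BEJ, BGM, BJM, DFG, DFJ, DJL, EFM, EJL, ELM, FJM, GLM

so the chain groups are C_0 ≅ Z^9, C_1 ≅ Z^27, C_2 ≅ Z^18.

∂_1: C_1 → C_0 sends each edge [p,q] (with p < q) to q − p.
The resulting 9×27 matrix has rank 8, and its Smith normal form has invariant factors (1,1,1,1,1,1,1,1).

∂_2: C_2 → C_1 maps a triangle to the signed sum of its edges. For instance
  ∂AFG = FG − AG + AF,
  ∂BJM = JM − BM + BJ.
The resulting 27×18 matrix has rank 18, and its Smith normal form has invariant factors (1,1,1,1,1,1,1,1,1,1,1,1,1,1,1,1,1,2).

Reading off H_k = ker ∂_k / im ∂_{k+1}:

  H_1: rank ker ∂_1 − rank ∂_2 = (27 − 8) − 18 = 1, and ∂_2 has invariant factor 2 > 1, so H_1 ≅ Z × Z/2.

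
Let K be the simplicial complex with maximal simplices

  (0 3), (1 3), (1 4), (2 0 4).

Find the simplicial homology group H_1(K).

H_1 ≅ Z.

Order the vertices as 0 < 1 < 2 < 3 < 4. Listing each simplex with vertices in this order, K has dimension 2 with simplices:

  0-simplices (5): [0], [1], [2], [3], [4]
  1-simplices (6): [0,2], [0,3], [0,4], [1,3], [1,4], [2,4]
  2-simplices (1): [0,2,4]

giving chain groups C_0 ≅ Z^5, C_1 ≅ Z^6, C_2 ≅ Z^1.

∂_1: C_1 → C_0 maps an edge to its endpoints' difference, ∂[p,q] = q − p. For instance
  ∂[0,2] = [2] − [0].
This gives a 5×6 integer matrix of rank 4; reducing to Smith normal form yields diagonal entries (1,1,1,1).

The boundary map ∂_2: C_2 → C_1 sends each 2-simplex [p,q,r] to [q,r] − [p,r] + [p,q]. For instance
  ∂[0,2,4] = [2,4] − [0,4] + [0,2].
As a 6×1 matrix over Z this has rank 1, with invariant factors (1).

Now H_k = ker ∂_k / im ∂_{k+1}, so:

  H_1: rank ker ∂_1 − rank ∂_2 = (6 − 4) − 1 = 1, and the invariant factors of ∂_2 are all 1, so H_1 ≅ Z.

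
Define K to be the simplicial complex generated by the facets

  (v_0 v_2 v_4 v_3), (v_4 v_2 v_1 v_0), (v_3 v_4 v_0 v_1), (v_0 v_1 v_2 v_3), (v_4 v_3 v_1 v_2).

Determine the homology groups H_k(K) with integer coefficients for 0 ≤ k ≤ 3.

Take the total order v_0 < v_1 < v_2 < v_3 < v_4 on the vertex set. Then K (dimension 3) consists of the simplices:

  0-simplices (5): [v_0], [v_1], [v_2], [v_3], [v_4]
  1-simplices (10): [v_0,v_1], [v_0,v_2], [v_0,v_3], [v_0,v_4], [v_1,v_2], [v_1,v_3], [v_1,v_4], [v_2,v_3], [v_2,v_4], [v_3,v_4]
  2-simplices (10): [v_0,v_1,v_2], [v_0,v_1,v_3], [v_0,v_1,v_4], [v_0,v_2,v_3], [v_0,v_2,v_4], [v_0,v_3,v_4], [v_1,v_2,v_3], [v_1,v_2,v_4], [v_1,v_3,v_4], [v_2,v_3,v_4]
  3-simplices (5): [v_0,v_1,v_2,v_3], [v_0,v_1,v_2,v_4], [v_0,v_1,v_3,v_4], [v_0,v_2,v_3,v_4], [v_1,v_2,v_3,v_4]

Hence C_0 ≅ Z^5, C_1 ≅ Z^10, C_2 ≅ Z^10, C_3 ≅ Z^5.

∂_1: C_1 → C_0 sends each edge [p,q] (with p < q) to q − p. For instance
  ∂[v_2,v_3] = [v_3] − [v_2].
The resulting 5×10 matrix has rank 4, and its Smith normal form has invariant factors (1,1,1,1).

Boundary ∂_2: C_2 → C_1 acts by ∂[p,q,r] = [q,r] − [p,r] + [p,q]. For instance
  ∂[v_0,v_2,v_4] = [v_2,v_4] − [v_0,v_4] + [v_0,v_2],
  ∂[v_1,v_2,v_3] = [v_2,v_3] − [v_1,v_3] + [v_1,v_2].
This gives a 10×10 integer matrix of rank 6; reducing to Smith normal form yields diagonal entries (1,1,1,1,1,1).

Boundary ∂_3: C_3 → C_2 sends each 3-simplex σ to the alternating sum Σ_i (−1)^i (σ with its i-th vertex removed). For instance
  ∂[v_1,v_2,v_3,v_4] = [v_2,v_3,v_4] − [v_1,v_3,v_4] + [v_1,v_2,v_4] − [v_1,v_2,v_3],
  ∂[v_0,v_1,v_3,v_4] = [v_1,v_3,v_4] − [v_0,v_3,v_4] + [v_0,v_1,v_4] − [v_0,v_1,v_3].
The resulting 10×5 matrix has rank 4, and its Smith normal form has invariant factors (1,1,1,1).

Now H_k = ker ∂_k / im ∂_{k+1}, so:

  H_0: rank C_0 − rank ∂_1 = 5 − 4 = 1, and the invariant factors of ∂_1 are all 1, so H_0 ≅ Z.
  H_1: rank ker ∂_1 − rank ∂_2 = (10 − 4) − 6 = 0, and the invariant factors of ∂_2 are all 1, so H_1 ≅ 0.
  H_2: rank ker ∂_2 − rank ∂_3 = (10 − 6) − 4 = 0, and the invariant factors of ∂_3 are all 1, so H_2 ≅ 0.
  H_3: rank ker ∂_3 − rank ∂_4 = (5 − 4) − 0 = 1, and there is no ∂_4, so H_3 ≅ Z.

As a check, the Euler characteristic is 5 − 10 + 10 − 5 = 0, which agrees with 1 − 0 + 0 − 1 = 0.

H_0 ≅ Z,  H_1 = 0,  H_2 = 0,  H_3 ≅ Z.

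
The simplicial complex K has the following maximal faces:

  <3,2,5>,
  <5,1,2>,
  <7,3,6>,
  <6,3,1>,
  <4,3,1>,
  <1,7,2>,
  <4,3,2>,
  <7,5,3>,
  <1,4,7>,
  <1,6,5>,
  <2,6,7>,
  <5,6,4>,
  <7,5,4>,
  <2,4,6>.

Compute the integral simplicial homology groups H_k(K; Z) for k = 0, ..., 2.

H_0 = Z,  H_1 = Z^2,  H_2 = Z.

We work with the vertex ordering 1 < 2 < 3 < 4 < 5 < 6 < 7. The simplices of K, each written with vertices in increasing order, are:

  0-simplices (7): [1], [2], [3], [4], [5], [6], [7]
  1-simplices (21): [1,2], [1,3], [1,4], [1,5], [1,6], [1,7], [2,3], [2,4], [2,5], [2,6], [2,7], [3,4], [3,5], [3,6], [3,7], [4,5], [4,6], [4,7], [5,6], [5,7], [6,7]
  2-simplices (14): [1,2,5], [1,2,7], [1,3,4], [1,3,6], [1,4,7], [1,5,6], [2,3,4], [2,3,5], [2,4,6], [2,6,7], [3,5,7], [3,6,7], [4,5,6], [4,5,7]

giving chain groups C_0 ≅ Z^7, C_1 ≅ Z^21, C_2 ≅ Z^14.

The boundary map ∂_1: C_1 → C_0 maps an edge to its endpoints' difference, ∂[p,q] = q − p. For instance
  ∂[1,7] = [7] − [1].
This gives a 7×21 integer matrix of rank 6; reducing to Smith normal form yields diagonal entries (1,1,1,1,1,1).

∂_2: C_2 → C_1 sends each 2-simplex [p,q,r] to [q,r] − [p,r] + [p,q]. For instance
  ∂[2,3,5] = [3,5] − [2,5] + [2,3],
  ∂[1,2,7] = [2,7] − [1,7] + [1,2].
The resulting 21×14 matrix has rank 13, and its Smith normal form has invariant factors (1,1,1,1,1,1,1,1,1,1,1,1,1).

Computing H_k = (kernel of ∂_k) / (image of ∂_{k+1}):

  H_0: rank C_0 − rank ∂_1 = 7 − 6 = 1, and the invariant factors of ∂_1 are all 1, so H_0 ≅ Z.
  H_1: rank ker ∂_1 − rank ∂_2 = (21 − 6) − 13 = 2, and the invariant factors of ∂_2 are all 1, so H_1 ≅ Z^2.
  H_2: rank ker ∂_2 − rank ∂_3 = (14 − 13) − 0 = 1, and there is no ∂_3, so H_2 ≅ Z.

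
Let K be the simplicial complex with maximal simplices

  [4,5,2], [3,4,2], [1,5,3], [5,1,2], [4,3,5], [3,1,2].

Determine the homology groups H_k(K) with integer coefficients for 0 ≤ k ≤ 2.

Take the total order 1 < 2 < 3 < 4 < 5 on the vertex set. Then K (dimension 2) consists of the simplices:

  0-simplices (5): [1], [2], [3], [4], [5]
  1-simplices (9): [1,2], [1,3], [1,5], [2,3], [2,4], [2,5], [3,4], [3,5], [4,5]
  2-simplices (6): [1,2,3], [1,2,5], [1,3,5], [2,3,4], [2,4,5], [3,4,5]

Hence C_0 ≅ Z^5, C_1 ≅ Z^9, C_2 ≅ Z^6.

The boundary map ∂_1: C_1 → C_0 is given by ∂[p,q] = [q] − [p]. For instance
  ∂[4,5] = [5] − [4].
The resulting 5×9 matrix has rank 4, and its Smith normal form has invariant factors (1,1,1,1).

The boundary map ∂_2: C_2 → C_1 maps a triangle to the signed sum of its edges. For instance
  ∂[2,4,5] = [4,5] − [2,5] + [2,4],
  ∂[1,2,5] = [2,5] − [1,5] + [1,2].
This gives a 9×6 integer matrix of rank 5; reducing to Smith normal form yields diagonal entries (1,1,1,1,1).

Computing H_k = (kernel of ∂_k) / (image of ∂_{k+1}):

  H_0: rank C_0 − rank ∂_1 = 5 − 4 = 1, and the invariant factors of ∂_1 are all 1, so H_0 = Z.
  H_1: rank ker ∂_1 − rank ∂_2 = (9 − 4) − 5 = 0, and the invariant factors of ∂_2 are all 1, so H_1 = 0.
  H_2: rank ker ∂_2 − rank ∂_3 = (6 − 5) − 0 = 1, and there is no ∂_3, so H_2 = Z.

(K is a triangulation of the 2-sphere S^2.)

H_0 ≅ Z,  H_1 = 0,  H_2 ≅ Z.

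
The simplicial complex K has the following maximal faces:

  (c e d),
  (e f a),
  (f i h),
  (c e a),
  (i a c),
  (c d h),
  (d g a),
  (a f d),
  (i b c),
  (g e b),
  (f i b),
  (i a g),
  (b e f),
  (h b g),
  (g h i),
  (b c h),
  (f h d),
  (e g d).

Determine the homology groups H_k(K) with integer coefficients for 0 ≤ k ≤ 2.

H_0 = Z,  H_1 = Z ⊕ Z/2,  H_2 = 0.

Take the total order a < b < c < d < e < f < g < h < i on the vertex set. Then K (dimension 2) consists of the simplices:

  0-simplices (9): a, b, c, d, e, f, g, h, i
  1-simplices (27): ac, ad, ae, af, ag, ai, bc, be, bf, bg, bh, bi, cd, ce, ch, ci, de, df, dg, dh, ef, eg, fh, fi, gh, gi, hi
  2-simplices (18): ace, aci, adf, adg, aef, agi, bch, bci, bef, beg, bfi, bgh, cde, cdh, deg, dfh, fhi, ghi

so the chain groups are C_0 ≅ Z^9, C_1 ≅ Z^27, C_2 ≅ Z^18.

The boundary map ∂_1: C_1 → C_0 sends each edge [p,q] (with p < q) to q − p. For instance
  ∂ad = d − a.
As a 9×27 matrix over Z this has rank 8, with invariant factors (1,1,1,1,1,1,1,1).

∂_2: C_2 → C_1 sends each 2-simplex [p,q,r] to [q,r] − [p,r] + [p,q]. For instance
  ∂aef = ef − af + ae,
  ∂beg = eg − bg + be.
The resulting 27×18 matrix has rank 18, and its Smith normal form has invariant factors (1,1,1,1,1,1,1,1,1,1,1,1,1,1,1,1,1,2).

From H_k ≅ ker(∂_k) / im(∂_{k+1}) we obtain:

  H_0: rank C_0 − rank ∂_1 = 9 − 8 = 1, and the invariant factors of ∂_1 are all 1, so H_0 = Z.
  H_1: rank ker ∂_1 − rank ∂_2 = (27 − 8) − 18 = 1, and ∂_2 has invariant factor 2 > 1, so H_1 = Z ⊕ Z/2.
  H_2: rank ker ∂_2 − rank ∂_3 = (18 − 18) − 0 = 0, and there is no ∂_3, so H_2 = 0.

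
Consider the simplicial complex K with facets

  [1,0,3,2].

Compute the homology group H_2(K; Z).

H_2 = 0.

Take the total order 0 < 1 < 2 < 3 on the vertex set. Then K (dimension 3) consists of the simplices:

  0-simplices (4): [0], [1], [2], [3]
  1-simplices (6): [0,1], [0,2], [0,3], [1,2], [1,3], [2,3]
  2-simplices (4): [0,1,2], [0,1,3], [0,2,3], [1,2,3]
  3-simplices (1): [0,1,2,3]

Hence C_0 ≅ Z^4, C_1 ≅ Z^6, C_2 ≅ Z^4, C_3 ≅ Z^1.

∂_1: C_1 → C_0 is given by ∂[p,q] = [q] − [p]. For instance
  ∂[0,3] = [3] − [0].
As a 4×6 matrix over Z this has rank 3, with invariant factors (1,1,1).

The boundary map ∂_2: C_2 → C_1 maps a triangle to the signed sum of its edges. For instance
  ∂[0,1,2] = [1,2] − [0,2] + [0,1],
  ∂[1,2,3] = [2,3] − [1,3] + [1,2].
The resulting 6×4 matrix has rank 3, and its Smith normal form has invariant factors (1,1,1).

Boundary ∂_3: C_3 → C_2 sends each 3-simplex σ to the alternating sum Σ_i (−1)^i (σ with its i-th vertex removed). For instance
  ∂[0,1,2,3] = [1,2,3] − [0,2,3] + [0,1,3] − [0,1,2].
The 4×1 boundary matrix has rank 1 and Smith normal form diag(1).

Now H_k = ker ∂_k / im ∂_{k+1}, so:

  H_2: rank ker ∂_2 − rank ∂_3 = (4 − 3) − 1 = 0, and the invariant factors of ∂_3 are all 1, so H_2 = 0.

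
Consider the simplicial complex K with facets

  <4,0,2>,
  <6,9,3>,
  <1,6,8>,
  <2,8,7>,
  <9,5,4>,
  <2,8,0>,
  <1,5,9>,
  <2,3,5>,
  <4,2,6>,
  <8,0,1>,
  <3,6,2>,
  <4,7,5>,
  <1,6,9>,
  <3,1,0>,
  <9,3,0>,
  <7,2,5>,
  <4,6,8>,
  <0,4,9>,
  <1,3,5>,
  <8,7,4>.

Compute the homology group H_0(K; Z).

We work with the vertex ordering 0 < 1 < 2 < 3 < 4 < 5 < 6 < 7 < 8 < 9. The simplices of K, each written with vertices in increasing order, are:

  0-simplices (10): [0], [1], [2], [3], [4], [5], [6], [7], [8], [9]
  1-simplices (30): (30 of them)
  2-simplices (20): (20 of them)

giving chain groups C_0 ≅ Z^10, C_1 ≅ Z^30, C_2 ≅ Z^20.

The boundary map ∂_1: C_1 → C_0 maps an edge to its endpoints' difference, ∂[p,q] = q − p. For instance
  ∂[4,9] = [9] − [4].
The 10×30 boundary matrix has rank 9 and Smith normal form diag(1,1,1,1,1,1,1,1,1).

∂_2: C_2 → C_1 maps a triangle to the signed sum of its edges. For instance
  ∂[2,3,5] = [3,5] − [2,5] + [2,3],
  ∂[2,7,8] = [7,8] − [2,8] + [2,7].
As a 30×20 matrix over Z this has rank 20, with invariant factors (1,1,1,1,1,1,1,1,1,1,1,1,1,1,1,1,1,1,1,2).

From H_k ≅ ker(∂_k) / im(∂_{k+1}) we obtain:

  H_0: rank C_0 − rank ∂_1 = 10 − 9 = 1, and the invariant factors of ∂_1 are all 1, so H_0 ≅ Z.

H_0 ≅ Z.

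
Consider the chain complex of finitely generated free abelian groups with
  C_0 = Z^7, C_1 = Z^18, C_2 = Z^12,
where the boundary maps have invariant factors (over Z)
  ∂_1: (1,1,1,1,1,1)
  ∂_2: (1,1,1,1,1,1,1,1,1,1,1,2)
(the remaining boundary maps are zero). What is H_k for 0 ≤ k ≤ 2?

H_0 ≅ Z,  H_1 ≅ Z/2,  H_2 = 0.

H_0: b_0 = 7 − 0 − 6 = 1; torsion from ∂_1 factors > 1: none. So H_0 ≅ Z.
H_1: b_1 = 18 − 6 − 12 = 0; torsion from ∂_2 factors > 1: [2]. So H_1 ≅ Z/2.
H_2: b_2 = 12 − 12 − 0 = 0; torsion from ∂_3 factors > 1: none. So H_2 ≅ 0.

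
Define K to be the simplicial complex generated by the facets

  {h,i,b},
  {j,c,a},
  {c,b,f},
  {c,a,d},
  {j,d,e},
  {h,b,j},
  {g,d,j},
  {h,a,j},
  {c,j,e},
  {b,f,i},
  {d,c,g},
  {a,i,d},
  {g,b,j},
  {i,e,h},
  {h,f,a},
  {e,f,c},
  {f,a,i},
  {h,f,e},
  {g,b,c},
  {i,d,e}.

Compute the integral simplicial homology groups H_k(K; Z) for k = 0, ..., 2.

Fix the vertex order a < b < c < d < e < f < g < h < i < j and write every simplex with vertices in increasing order. Then dim K = 2 and the simplices of K are:

  0-simplices (10): a, b, c, d, e, f, g, h, i, j
  1-simplices (30): ac, ad, af, ah, ai, aj, bc, bf, bg, bh, bi, bj, cd, ce, cf, cg, cj, de, dg, di, dj, ef, eh, ei, ej, fh, fi, gj, hi, hj
  2-simplices (20): acd, acj, adi, afh, afi, ahj, bcf, bcg, bfi, bgj, bhi, bhj, cdg, cef, cej, dei, dej, dgj, efh, ehi

Hence C_0 ≅ Z^10, C_1 ≅ Z^30, C_2 ≅ Z^20.

Boundary ∂_1: C_1 → C_0 maps an edge to its endpoints' difference, ∂[p,q] = q − p.
This gives a 10×30 integer matrix of rank 9; reducing to Smith normal form yields diagonal entries (1,1,1,1,1,1,1,1,1).

∂_2: C_2 → C_1 sends each 2-simplex [p,q,r] to [q,r] − [p,r] + [p,q]. For instance
  ∂bcf = cf − bf + bc,
  ∂afi = fi − ai + af.
As a 30×20 matrix over Z this has rank 20, with invariant factors (1,1,1,1,1,1,1,1,1,1,1,1,1,1,1,1,1,1,1,2).

Now H_k = ker ∂_k / im ∂_{k+1}, so:

  H_0: rank C_0 − rank ∂_1 = 10 − 9 = 1, and the invariant factors of ∂_1 are all 1, so H_0 = Z.
  H_1: rank ker ∂_1 − rank ∂_2 = (30 − 9) − 20 = 1, and ∂_2 has invariant factor 2 > 1, so H_1 = Z × Z/2.
  H_2: rank ker ∂_2 − rank ∂_3 = (20 − 20) − 0 = 0, and there is no ∂_3, so H_2 = 0.

As a check, the Euler characteristic is 10 − 30 + 20 = 0, which agrees with 1 − 1 + 0 = 0.

H_0 = Z,  H_1 = Z × Z/2,  H_2 = 0.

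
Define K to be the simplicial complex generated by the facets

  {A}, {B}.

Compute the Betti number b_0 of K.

b_0 = 2.

We work with the vertex ordering A < B. The simplices of K, each written with vertices in increasing order, are:

  0-simplices (2): A, B

so the chain groups are C_0 ≅ Z^2.

Now H_k = ker ∂_k / im ∂_{k+1}, so:

  H_0: rank C_0 − rank ∂_1 = 2 − 0 = 2, and there is no ∂_1, so H_0 = Z^2.

Hence the Betti numbers are b_0 = 2.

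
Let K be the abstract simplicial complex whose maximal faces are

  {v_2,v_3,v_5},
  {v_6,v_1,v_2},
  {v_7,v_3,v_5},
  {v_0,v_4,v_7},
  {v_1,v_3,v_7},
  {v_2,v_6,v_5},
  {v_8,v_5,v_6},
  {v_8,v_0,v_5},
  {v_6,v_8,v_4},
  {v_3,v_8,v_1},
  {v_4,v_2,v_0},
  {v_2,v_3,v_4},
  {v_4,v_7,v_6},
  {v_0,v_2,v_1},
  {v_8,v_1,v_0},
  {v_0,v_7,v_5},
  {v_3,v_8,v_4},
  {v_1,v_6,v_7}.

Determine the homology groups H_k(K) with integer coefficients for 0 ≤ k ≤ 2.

H_0 = Z,  H_1 = Z^2,  H_2 = Z.

K has 9 vertices, 27 edges, 18 triangles.
rank ∂_0 = 0, rank ∂_1 = 8 ⇒ b_0 = 9 − 0 − 8 = 1; all invariant factors of ∂_1 are 1 so no torsion. So H_0 ≅ Z.
rank ∂_1 = 8, rank ∂_2 = 17 ⇒ b_1 = 27 − 8 − 17 = 2; all invariant factors of ∂_2 are 1 so no torsion. So H_1 ≅ Z^2.
rank ∂_2 = 17, rank ∂_3 = 0 ⇒ b_2 = 18 − 17 − 0 = 1. So H_2 ≅ Z.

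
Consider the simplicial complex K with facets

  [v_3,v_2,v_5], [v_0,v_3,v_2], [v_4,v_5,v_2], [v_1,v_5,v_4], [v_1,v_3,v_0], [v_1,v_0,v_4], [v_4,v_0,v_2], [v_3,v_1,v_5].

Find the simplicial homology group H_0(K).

H_0 = Z.

Fix the vertex order v_0 < v_1 < v_2 < v_3 < v_4 < v_5 and write every simplex with vertices in increasing order. Then dim K = 2 and the simplices of K are:

  0-simplices (6): [v_0], [v_1], [v_2], [v_3], [v_4], [v_5]
  1-simplices (12): [v_0,v_1], [v_0,v_2], [v_0,v_3], [v_0,v_4], [v_1,v_3], [v_1,v_4], [v_1,v_5], [v_2,v_3], [v_2,v_4], [v_2,v_5], [v_3,v_5], [v_4,v_5]
  2-simplices (8): [v_0,v_1,v_3], [v_0,v_1,v_4], [v_0,v_2,v_3], [v_0,v_2,v_4], [v_1,v_3,v_5], [v_1,v_4,v_5], [v_2,v_3,v_5], [v_2,v_4,v_5]

giving chain groups C_0 ≅ Z^6, C_1 ≅ Z^12, C_2 ≅ Z^8.

The boundary map ∂_1: C_1 → C_0 sends each edge [p,q] (with p < q) to q − p. For instance
  ∂[v_4,v_5] = [v_5] − [v_4].
This gives a 6×12 integer matrix of rank 5; reducing to Smith normal form yields diagonal entries (1,1,1,1,1).

The boundary map ∂_2: C_2 → C_1 maps a triangle to the signed sum of its edges. For instance
  ∂[v_0,v_1,v_3] = [v_1,v_3] − [v_0,v_3] + [v_0,v_1],
  ∂[v_0,v_1,v_4] = [v_1,v_4] − [v_0,v_4] + [v_0,v_1].
The resulting 12×8 matrix has rank 7, and its Smith normal form has invariant factors (1,1,1,1,1,1,1).

Now H_k = ker ∂_k / im ∂_{k+1}, so:

  H_0: rank C_0 − rank ∂_1 = 6 − 5 = 1, and the invariant factors of ∂_1 are all 1, so H_0 = Z.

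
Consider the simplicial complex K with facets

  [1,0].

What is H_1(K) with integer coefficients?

We work with the vertex ordering 0 < 1. The simplices of K, each written with vertices in increasing order, are:

  0-simplices (2): [0], [1]
  1-simplices (1): [0,1]

giving chain groups C_0 ≅ Z^2, C_1 ≅ Z^1.

∂_1: C_1 → C_0 is given by ∂[p,q] = [q] − [p].
As a 2×1 matrix over Z this has rank 1, with invariant factors (1).

Now H_k = ker ∂_k / im ∂_{k+1}, so:

  H_1: rank ker ∂_1 − rank ∂_2 = (1 − 1) − 0 = 0, and there is no ∂_2, so H_1 = 0.

(K is a triangulation of the 1-simplex.)

H_1 = 0.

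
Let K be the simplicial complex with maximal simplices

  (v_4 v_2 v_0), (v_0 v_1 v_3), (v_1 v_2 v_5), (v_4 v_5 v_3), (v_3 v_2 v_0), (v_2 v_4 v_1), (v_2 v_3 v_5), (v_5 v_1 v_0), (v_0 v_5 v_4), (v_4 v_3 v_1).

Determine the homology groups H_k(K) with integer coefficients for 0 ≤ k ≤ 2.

K has 6 vertices, 15 edges, 10 triangles.
rank ∂_0 = 0, rank ∂_1 = 5 ⇒ b_0 = 6 − 0 − 5 = 1; all invariant factors of ∂_1 are 1 so no torsion. So H_0 = Z.
rank ∂_1 = 5, rank ∂_2 = 10 ⇒ b_1 = 15 − 5 − 10 = 0; ∂_2 has invariant factor(s) [2] giving torsion. So H_1 = Z/2.
rank ∂_2 = 10, rank ∂_3 = 0 ⇒ b_2 = 10 − 10 − 0 = 0. So H_2 = 0.

H_0 = Z,  H_1 = Z/2,  H_2 = 0.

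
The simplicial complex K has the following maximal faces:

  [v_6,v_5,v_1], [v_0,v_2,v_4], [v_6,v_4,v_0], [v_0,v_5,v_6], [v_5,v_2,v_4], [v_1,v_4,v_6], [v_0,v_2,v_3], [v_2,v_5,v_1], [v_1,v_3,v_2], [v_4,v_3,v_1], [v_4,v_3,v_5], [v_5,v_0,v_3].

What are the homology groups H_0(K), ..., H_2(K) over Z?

Take the total order v_0 < v_1 < v_2 < v_3 < v_4 < v_5 < v_6 on the vertex set. Then K (dimension 2) consists of the simplices:

  0-simplices (7): [v_0], [v_1], [v_2], [v_3], [v_4], [v_5], [v_6]
  1-simplices (18): (18 of them)
  2-simplices (12): (12 of them)

giving chain groups C_0 ≅ Z^7, C_1 ≅ Z^18, C_2 ≅ Z^12.

Boundary ∂_1: C_1 → C_0 maps an edge to its endpoints' difference, ∂[p,q] = q − p. For instance
  ∂[v_0,v_6] = [v_6] − [v_0].
This gives a 7×18 integer matrix of rank 6; reducing to Smith normal form yields diagonal entries (1,1,1,1,1,1).

Boundary ∂_2: C_2 → C_1 maps a triangle to the signed sum of its edges. For instance
  ∂[v_1,v_2,v_5] = [v_2,v_5] − [v_1,v_5] + [v_1,v_2],
  ∂[v_1,v_2,v_3] = [v_2,v_3] − [v_1,v_3] + [v_1,v_2].
The resulting 18×12 matrix has rank 12, and its Smith normal form has invariant factors (1,1,1,1,1,1,1,1,1,1,1,2).

Now H_k = ker ∂_k / im ∂_{k+1}, so:

  H_0: rank C_0 − rank ∂_1 = 7 − 6 = 1, and the invariant factors of ∂_1 are all 1, so H_0 ≅ Z.
  H_1: rank ker ∂_1 − rank ∂_2 = (18 − 6) − 12 = 0, and ∂_2 has invariant factor 2 > 1, so H_1 ≅ Z/2Z.
  H_2: rank ker ∂_2 − rank ∂_3 = (12 − 12) − 0 = 0, and there is no ∂_3, so H_2 ≅ 0.

As a check, the Euler characteristic is 7 − 18 + 12 = 1, which agrees with 1 − 0 + 0 = 1.

H_0 = Z,  H_1 = Z/2Z,  H_2 = 0.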